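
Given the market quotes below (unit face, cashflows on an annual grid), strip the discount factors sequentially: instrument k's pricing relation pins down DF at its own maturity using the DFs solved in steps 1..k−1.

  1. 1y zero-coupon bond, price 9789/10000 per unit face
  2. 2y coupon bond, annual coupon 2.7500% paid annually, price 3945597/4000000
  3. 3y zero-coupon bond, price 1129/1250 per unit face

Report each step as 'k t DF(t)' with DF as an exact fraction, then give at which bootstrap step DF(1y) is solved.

1 1 9789/10000
2 2 4669/5000
3 3 1129/1250
DF(1y) is solved at step 1

step 1 [1y] zero: DF = P = 9789/10000 ≈ 0.978900
step 2 [2y] bond c/1=11/400: DF=(3945597/4000000 − 11/400·(0.978900))/(1+11/400) = 4669/5000 ≈ 0.933800
step 3 [3y] zero: DF = P = 1129/1250 ≈ 0.903200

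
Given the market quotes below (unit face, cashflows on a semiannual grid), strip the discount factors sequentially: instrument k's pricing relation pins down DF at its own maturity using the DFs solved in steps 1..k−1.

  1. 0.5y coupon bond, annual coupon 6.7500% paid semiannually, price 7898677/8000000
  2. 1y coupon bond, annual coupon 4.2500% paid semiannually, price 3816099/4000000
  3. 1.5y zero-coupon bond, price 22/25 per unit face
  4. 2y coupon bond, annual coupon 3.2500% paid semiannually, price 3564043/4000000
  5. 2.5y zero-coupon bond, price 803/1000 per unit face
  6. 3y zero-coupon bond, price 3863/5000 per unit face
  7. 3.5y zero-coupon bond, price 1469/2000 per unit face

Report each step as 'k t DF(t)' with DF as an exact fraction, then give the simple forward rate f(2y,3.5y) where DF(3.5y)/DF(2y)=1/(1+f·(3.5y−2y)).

1 1/2 9551/10000
2 1 9143/10000
3 3/2 22/25
4 2 1041/1250
5 5/2 803/1000
6 3 3863/5000
7 7/2 1469/2000
f(2y,3.5y) = ((1041/1250)/(1469/2000) − 1)/(3/2) = 1966/22035 ≈ 8.9222%

step 1 [0.5y] bond c/2=27/800: DF=(7898677/8000000 − 27/800·(0))/(1+27/800) = 9551/10000 ≈ 0.955100
step 2 [1y] bond c/2=17/800: DF=(3816099/4000000 − 17/800·(0.955100))/(1+17/800) = 9143/10000 ≈ 0.914300
step 3 [1.5y] zero: DF = P = 22/25 ≈ 0.880000
step 4 [2y] bond c/2=13/800: DF=(3564043/4000000 − 13/800·(0.955100+0.914300+0.880000))/(1+13/800) = 1041/1250 ≈ 0.832800
step 5 [2.5y] zero: DF = P = 803/1000 ≈ 0.803000
step 6 [3y] zero: DF = P = 3863/5000 ≈ 0.772600
step 7 [3.5y] zero: DF = P = 1469/2000 ≈ 0.734500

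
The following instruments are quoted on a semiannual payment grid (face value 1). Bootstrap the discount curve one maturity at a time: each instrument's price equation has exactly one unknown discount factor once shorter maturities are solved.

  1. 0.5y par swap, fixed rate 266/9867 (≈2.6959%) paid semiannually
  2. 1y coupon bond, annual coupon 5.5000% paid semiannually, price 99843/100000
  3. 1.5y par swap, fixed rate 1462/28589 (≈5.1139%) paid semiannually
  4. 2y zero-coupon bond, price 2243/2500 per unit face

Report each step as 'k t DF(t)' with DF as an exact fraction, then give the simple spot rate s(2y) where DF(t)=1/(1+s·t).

step 1 [0.5y] swap r/2=133/9867: DF=(1 − 133/9867·(0))/(1+133/9867) = 9867/10000 ≈ 0.986700
step 2 [1y] bond c/2=11/400: DF=(99843/100000 − 11/400·(0.986700))/(1+11/400) = 9453/10000 ≈ 0.945300
step 3 [1.5y] swap r/2=731/28589: DF=(1 − 731/28589·(0.986700+0.945300))/(1+731/28589) = 9269/10000 ≈ 0.926900
step 4 [2y] zero: DF = P = 2243/2500 ≈ 0.897200

1 1/2 9867/10000
2 1 9453/10000
3 3/2 9269/10000
4 2 2243/2500
s(2y) = (1/(2243/2500) − 1)/(2) = 257/4486 ≈ 5.7289%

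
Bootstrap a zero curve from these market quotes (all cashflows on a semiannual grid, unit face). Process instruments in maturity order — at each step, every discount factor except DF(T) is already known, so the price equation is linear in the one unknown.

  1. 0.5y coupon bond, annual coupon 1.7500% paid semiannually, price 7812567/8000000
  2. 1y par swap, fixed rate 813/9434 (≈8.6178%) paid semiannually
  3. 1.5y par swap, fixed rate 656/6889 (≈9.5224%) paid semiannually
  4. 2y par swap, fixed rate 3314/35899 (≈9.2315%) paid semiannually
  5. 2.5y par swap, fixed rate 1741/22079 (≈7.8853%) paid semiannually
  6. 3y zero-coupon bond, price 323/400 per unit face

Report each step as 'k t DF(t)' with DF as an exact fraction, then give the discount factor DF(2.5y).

step 1 [0.5y] bond c/2=7/800: DF=(7812567/8000000 − 7/800·(0))/(1+7/800) = 9681/10000 ≈ 0.968100
step 2 [1y] swap r/2=813/18868: DF=(1 − 813/18868·(0.968100))/(1+813/18868) = 9187/10000 ≈ 0.918700
step 3 [1.5y] swap r/2=328/6889: DF=(1 − 328/6889·(0.968100+0.918700))/(1+328/6889) = 543/625 ≈ 0.868800
step 4 [2y] swap r/2=1657/35899: DF=(1 − 1657/35899·(0.968100+0.918700+0.868800))/(1+1657/35899) = 8343/10000 ≈ 0.834300
step 5 [2.5y] swap r/2=1741/44158: DF=(1 − 1741/44158·(0.968100+0.918700+0.868800+0.834300))/(1+1741/44158) = 8259/10000 ≈ 0.825900
step 6 [3y] zero: DF = P = 323/400 ≈ 0.807500

1 1/2 9681/10000
2 1 9187/10000
3 3/2 543/625
4 2 8343/10000
5 5/2 8259/10000
6 3 323/400
DF(2.5y) = 8259/10000 ≈ 0.825900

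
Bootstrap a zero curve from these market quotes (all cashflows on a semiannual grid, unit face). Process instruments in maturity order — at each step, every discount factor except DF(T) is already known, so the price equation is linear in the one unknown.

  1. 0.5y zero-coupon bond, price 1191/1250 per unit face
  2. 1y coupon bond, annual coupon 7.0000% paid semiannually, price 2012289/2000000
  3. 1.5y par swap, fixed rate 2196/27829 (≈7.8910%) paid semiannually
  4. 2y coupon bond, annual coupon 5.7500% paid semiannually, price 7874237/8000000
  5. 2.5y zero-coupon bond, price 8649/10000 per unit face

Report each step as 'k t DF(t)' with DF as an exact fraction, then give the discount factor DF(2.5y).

1 1/2 1191/1250
2 1 9399/10000
3 3/2 4451/5000
4 2 879/1000
5 5/2 8649/10000
DF(2.5y) = 8649/10000 ≈ 0.864900

step 1 [0.5y] zero: DF = P = 1191/1250 ≈ 0.952800
step 2 [1y] bond c/2=7/200: DF=(2012289/2000000 − 7/200·(0.952800))/(1+7/200) = 9399/10000 ≈ 0.939900
step 3 [1.5y] swap r/2=1098/27829: DF=(1 − 1098/27829·(0.952800+0.939900))/(1+1098/27829) = 4451/5000 ≈ 0.890200
step 4 [2y] bond c/2=23/800: DF=(7874237/8000000 − 23/800·(0.952800+0.939900+0.890200))/(1+23/800) = 879/1000 ≈ 0.879000
step 5 [2.5y] zero: DF = P = 8649/10000 ≈ 0.864900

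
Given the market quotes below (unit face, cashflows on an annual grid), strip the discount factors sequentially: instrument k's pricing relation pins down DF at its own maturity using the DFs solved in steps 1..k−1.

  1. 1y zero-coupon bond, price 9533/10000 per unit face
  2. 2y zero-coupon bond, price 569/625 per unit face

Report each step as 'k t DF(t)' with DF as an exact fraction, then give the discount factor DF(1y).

1 1 9533/10000
2 2 569/625
DF(1y) = 9533/10000 ≈ 0.953300

step 1 [1y] zero: DF = P = 9533/10000 ≈ 0.953300
step 2 [2y] zero: DF = P = 569/625 ≈ 0.910400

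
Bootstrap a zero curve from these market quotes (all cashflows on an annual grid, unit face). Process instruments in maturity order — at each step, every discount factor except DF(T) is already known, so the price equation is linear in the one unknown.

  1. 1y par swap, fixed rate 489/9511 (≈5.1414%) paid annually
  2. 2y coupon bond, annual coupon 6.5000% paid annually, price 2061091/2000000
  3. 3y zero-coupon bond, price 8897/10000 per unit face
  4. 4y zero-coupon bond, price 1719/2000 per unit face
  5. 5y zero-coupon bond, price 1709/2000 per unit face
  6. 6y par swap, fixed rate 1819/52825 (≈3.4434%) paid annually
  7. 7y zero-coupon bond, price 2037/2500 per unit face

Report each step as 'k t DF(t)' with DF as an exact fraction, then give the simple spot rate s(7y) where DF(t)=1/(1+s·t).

1 1 9511/10000
2 2 1137/1250
3 3 8897/10000
4 4 1719/2000
5 5 1709/2000
6 6 8181/10000
7 7 2037/2500
s(7y) = (1/(2037/2500) − 1)/(7) = 463/14259 ≈ 3.2471%

step 1 [1y] swap r/1=489/9511: DF=(1 − 489/9511·(0))/(1+489/9511) = 9511/10000 ≈ 0.951100
step 2 [2y] bond c/1=13/200: DF=(2061091/2000000 − 13/200·(0.951100))/(1+13/200) = 1137/1250 ≈ 0.909600
step 3 [3y] zero: DF = P = 8897/10000 ≈ 0.889700
step 4 [4y] zero: DF = P = 1719/2000 ≈ 0.859500
step 5 [5y] zero: DF = P = 1709/2000 ≈ 0.854500
step 6 [6y] swap r/1=1819/52825: DF=(1 − 1819/52825·(0.951100+0.909600+0.889700+0.859500+0.854500))/(1+1819/52825) = 8181/10000 ≈ 0.818100
step 7 [7y] zero: DF = P = 2037/2500 ≈ 0.814800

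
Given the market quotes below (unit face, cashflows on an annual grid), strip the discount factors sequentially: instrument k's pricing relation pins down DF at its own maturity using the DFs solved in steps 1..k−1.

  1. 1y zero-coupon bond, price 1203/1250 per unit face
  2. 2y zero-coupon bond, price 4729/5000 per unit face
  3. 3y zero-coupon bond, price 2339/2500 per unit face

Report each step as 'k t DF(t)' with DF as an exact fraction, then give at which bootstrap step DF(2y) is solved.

step 1 [1y] zero: DF = P = 1203/1250 ≈ 0.962400
step 2 [2y] zero: DF = P = 4729/5000 ≈ 0.945800
step 3 [3y] zero: DF = P = 2339/2500 ≈ 0.935600

1 1 1203/1250
2 2 4729/5000
3 3 2339/2500
DF(2y) is solved at step 2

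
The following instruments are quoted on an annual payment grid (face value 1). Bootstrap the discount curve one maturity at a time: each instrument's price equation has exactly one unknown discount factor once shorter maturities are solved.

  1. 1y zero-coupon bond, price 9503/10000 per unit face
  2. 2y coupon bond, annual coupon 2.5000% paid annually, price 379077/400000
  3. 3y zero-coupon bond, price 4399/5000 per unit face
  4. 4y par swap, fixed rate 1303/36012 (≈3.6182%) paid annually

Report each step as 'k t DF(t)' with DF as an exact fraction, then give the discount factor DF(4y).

1 1 9503/10000
2 2 4507/5000
3 3 4399/5000
4 4 8697/10000
DF(4y) = 8697/10000 ≈ 0.869700

step 1 [1y] zero: DF = P = 9503/10000 ≈ 0.950300
step 2 [2y] bond c/1=1/40: DF=(379077/400000 − 1/40·(0.950300))/(1+1/40) = 4507/5000 ≈ 0.901400
step 3 [3y] zero: DF = P = 4399/5000 ≈ 0.879800
step 4 [4y] swap r/1=1303/36012: DF=(1 − 1303/36012·(0.950300+0.901400+0.879800))/(1+1303/36012) = 8697/10000 ≈ 0.869700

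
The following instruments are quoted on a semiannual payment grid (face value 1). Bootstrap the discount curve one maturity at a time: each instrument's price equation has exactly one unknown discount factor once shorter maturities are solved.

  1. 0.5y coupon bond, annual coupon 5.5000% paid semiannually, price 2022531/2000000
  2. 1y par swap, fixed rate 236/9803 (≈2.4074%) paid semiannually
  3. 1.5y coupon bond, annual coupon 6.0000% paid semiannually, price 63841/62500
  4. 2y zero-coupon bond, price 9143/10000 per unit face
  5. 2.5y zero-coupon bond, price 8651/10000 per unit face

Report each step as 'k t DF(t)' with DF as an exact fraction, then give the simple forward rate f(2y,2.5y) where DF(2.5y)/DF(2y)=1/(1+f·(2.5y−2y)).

step 1 [0.5y] bond c/2=11/400: DF=(2022531/2000000 − 11/400·(0))/(1+11/400) = 4921/5000 ≈ 0.984200
step 2 [1y] swap r/2=118/9803: DF=(1 − 118/9803·(0.984200))/(1+118/9803) = 2441/2500 ≈ 0.976400
step 3 [1.5y] bond c/2=3/100: DF=(63841/62500 − 3/100·(0.984200+0.976400))/(1+3/100) = 4673/5000 ≈ 0.934600
step 4 [2y] zero: DF = P = 9143/10000 ≈ 0.914300
step 5 [2.5y] zero: DF = P = 8651/10000 ≈ 0.865100

1 1/2 4921/5000
2 1 2441/2500
3 3/2 4673/5000
4 2 9143/10000
5 5/2 8651/10000
f(2y,2.5y) = ((9143/10000)/(8651/10000) − 1)/(1/2) = 24/211 ≈ 11.3744%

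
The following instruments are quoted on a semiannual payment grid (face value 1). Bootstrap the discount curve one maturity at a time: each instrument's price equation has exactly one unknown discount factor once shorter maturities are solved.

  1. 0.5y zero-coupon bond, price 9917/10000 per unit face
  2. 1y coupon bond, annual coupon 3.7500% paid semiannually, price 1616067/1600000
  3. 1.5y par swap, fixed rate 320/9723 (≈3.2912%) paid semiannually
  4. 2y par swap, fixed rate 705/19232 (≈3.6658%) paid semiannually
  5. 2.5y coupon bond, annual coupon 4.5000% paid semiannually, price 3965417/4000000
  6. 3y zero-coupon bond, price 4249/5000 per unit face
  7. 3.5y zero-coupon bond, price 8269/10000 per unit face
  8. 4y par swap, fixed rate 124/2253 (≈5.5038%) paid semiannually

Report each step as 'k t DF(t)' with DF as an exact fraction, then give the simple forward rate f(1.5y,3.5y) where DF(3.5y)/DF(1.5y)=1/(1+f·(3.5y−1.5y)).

1 1/2 9917/10000
2 1 2433/2500
3 3/2 119/125
4 2 1859/2000
5 5/2 8849/10000
6 3 4249/5000
7 7/2 8269/10000
8 4 501/625
f(1.5y,3.5y) = ((119/125)/(8269/10000) − 1)/(2) = 1251/16538 ≈ 7.5644%

step 1 [0.5y] zero: DF = P = 9917/10000 ≈ 0.991700
step 2 [1y] bond c/2=3/160: DF=(1616067/1600000 − 3/160·(0.991700))/(1+3/160) = 2433/2500 ≈ 0.973200
step 3 [1.5y] swap r/2=160/9723: DF=(1 − 160/9723·(0.991700+0.973200))/(1+160/9723) = 119/125 ≈ 0.952000
step 4 [2y] swap r/2=705/38464: DF=(1 − 705/38464·(0.991700+0.973200+0.952000))/(1+705/38464) = 1859/2000 ≈ 0.929500
step 5 [2.5y] bond c/2=9/400: DF=(3965417/4000000 − 9/400·(0.991700+0.973200+0.952000+0.929500))/(1+9/400) = 8849/10000 ≈ 0.884900
step 6 [3y] zero: DF = P = 4249/5000 ≈ 0.849800
step 7 [3.5y] zero: DF = P = 8269/10000 ≈ 0.826900
step 8 [4y] swap r/2=62/2253: DF=(1 − 62/2253·(0.991700+0.973200+0.952000+0.929500+0.884900+0.849800+0.826900))/(1+62/2253) = 501/625 ≈ 0.801600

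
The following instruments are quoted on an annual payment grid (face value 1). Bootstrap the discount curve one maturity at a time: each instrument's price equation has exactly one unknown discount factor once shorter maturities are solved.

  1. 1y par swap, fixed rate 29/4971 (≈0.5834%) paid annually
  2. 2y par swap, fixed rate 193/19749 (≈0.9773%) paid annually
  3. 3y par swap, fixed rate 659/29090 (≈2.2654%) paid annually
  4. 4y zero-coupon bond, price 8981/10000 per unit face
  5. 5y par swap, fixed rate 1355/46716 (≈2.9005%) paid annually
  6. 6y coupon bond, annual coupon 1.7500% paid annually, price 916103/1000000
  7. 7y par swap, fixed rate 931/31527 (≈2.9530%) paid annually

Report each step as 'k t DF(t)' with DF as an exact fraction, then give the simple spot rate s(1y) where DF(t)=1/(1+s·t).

1 1 4971/5000
2 2 9807/10000
3 3 9341/10000
4 4 8981/10000
5 5 1729/2000
6 6 41/50
7 7 4069/5000
s(1y) = (1/(4971/5000) − 1)/(1) = 29/4971 ≈ 0.5834%

step 1 [1y] swap r/1=29/4971: DF=(1 − 29/4971·(0))/(1+29/4971) = 4971/5000 ≈ 0.994200
step 2 [2y] swap r/1=193/19749: DF=(1 − 193/19749·(0.994200))/(1+193/19749) = 9807/10000 ≈ 0.980700
step 3 [3y] swap r/1=659/29090: DF=(1 − 659/29090·(0.994200+0.980700))/(1+659/29090) = 9341/10000 ≈ 0.934100
step 4 [4y] zero: DF = P = 8981/10000 ≈ 0.898100
step 5 [5y] swap r/1=1355/46716: DF=(1 − 1355/46716·(0.994200+0.980700+0.934100+0.898100))/(1+1355/46716) = 1729/2000 ≈ 0.864500
step 6 [6y] bond c/1=7/400: DF=(916103/1000000 − 7/400·(0.994200+0.980700+0.934100+0.898100+0.864500))/(1+7/400) = 41/50 ≈ 0.820000
step 7 [7y] swap r/1=931/31527: DF=(1 − 931/31527·(0.994200+0.980700+0.934100+0.898100+0.864500+0.820000))/(1+931/31527) = 4069/5000 ≈ 0.813800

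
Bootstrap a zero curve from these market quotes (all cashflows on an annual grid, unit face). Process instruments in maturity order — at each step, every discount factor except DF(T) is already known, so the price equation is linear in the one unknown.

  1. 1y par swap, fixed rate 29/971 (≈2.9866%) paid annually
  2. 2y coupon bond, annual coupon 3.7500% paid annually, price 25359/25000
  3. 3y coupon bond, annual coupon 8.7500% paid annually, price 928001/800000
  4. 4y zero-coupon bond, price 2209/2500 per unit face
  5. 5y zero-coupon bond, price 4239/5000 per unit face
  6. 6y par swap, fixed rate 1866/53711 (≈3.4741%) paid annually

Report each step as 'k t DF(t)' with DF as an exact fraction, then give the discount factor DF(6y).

step 1 [1y] swap r/1=29/971: DF=(1 − 29/971·(0))/(1+29/971) = 971/1000 ≈ 0.971000
step 2 [2y] bond c/1=3/80: DF=(25359/25000 − 3/80·(0.971000))/(1+3/80) = 4713/5000 ≈ 0.942600
step 3 [3y] bond c/1=7/80: DF=(928001/800000 − 7/80·(0.971000+0.942600))/(1+7/80) = 9127/10000 ≈ 0.912700
step 4 [4y] zero: DF = P = 2209/2500 ≈ 0.883600
step 5 [5y] zero: DF = P = 4239/5000 ≈ 0.847800
step 6 [6y] swap r/1=1866/53711: DF=(1 − 1866/53711·(0.971000+0.942600+0.912700+0.883600+0.847800))/(1+1866/53711) = 4067/5000 ≈ 0.813400

1 1 971/1000
2 2 4713/5000
3 3 9127/10000
4 4 2209/2500
5 5 4239/5000
6 6 4067/5000
DF(6y) = 4067/5000 ≈ 0.813400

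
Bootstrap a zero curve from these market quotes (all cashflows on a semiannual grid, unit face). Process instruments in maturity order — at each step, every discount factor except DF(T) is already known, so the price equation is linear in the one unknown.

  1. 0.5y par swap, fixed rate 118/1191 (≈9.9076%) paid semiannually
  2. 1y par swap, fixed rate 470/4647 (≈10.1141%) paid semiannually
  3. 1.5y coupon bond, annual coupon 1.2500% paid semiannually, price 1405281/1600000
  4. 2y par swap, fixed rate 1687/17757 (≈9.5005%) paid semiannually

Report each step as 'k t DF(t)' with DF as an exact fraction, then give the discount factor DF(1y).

1 1/2 1191/1250
2 1 453/500
3 3/2 8613/10000
4 2 8313/10000
DF(1y) = 453/500 ≈ 0.906000

step 1 [0.5y] swap r/2=59/1191: DF=(1 − 59/1191·(0))/(1+59/1191) = 1191/1250 ≈ 0.952800
step 2 [1y] swap r/2=235/4647: DF=(1 − 235/4647·(0.952800))/(1+235/4647) = 453/500 ≈ 0.906000
step 3 [1.5y] bond c/2=1/160: DF=(1405281/1600000 − 1/160·(0.952800+0.906000))/(1+1/160) = 8613/10000 ≈ 0.861300
step 4 [2y] swap r/2=1687/35514: DF=(1 − 1687/35514·(0.952800+0.906000+0.861300))/(1+1687/35514) = 8313/10000 ≈ 0.831300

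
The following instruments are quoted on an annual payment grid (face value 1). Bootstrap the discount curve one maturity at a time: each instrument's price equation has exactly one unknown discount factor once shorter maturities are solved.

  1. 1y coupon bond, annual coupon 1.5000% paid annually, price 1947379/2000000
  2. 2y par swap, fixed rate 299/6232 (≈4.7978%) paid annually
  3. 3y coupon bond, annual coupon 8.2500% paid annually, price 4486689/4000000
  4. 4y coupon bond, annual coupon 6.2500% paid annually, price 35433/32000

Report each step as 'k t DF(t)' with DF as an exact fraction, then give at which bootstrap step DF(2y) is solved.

1 1 9593/10000
2 2 9103/10000
3 3 8937/10000
4 4 2199/2500
DF(2y) is solved at step 2

step 1 [1y] bond c/1=3/200: DF=(1947379/2000000 − 3/200·(0))/(1+3/200) = 9593/10000 ≈ 0.959300
step 2 [2y] swap r/1=299/6232: DF=(1 − 299/6232·(0.959300))/(1+299/6232) = 9103/10000 ≈ 0.910300
step 3 [3y] bond c/1=33/400: DF=(4486689/4000000 − 33/400·(0.959300+0.910300))/(1+33/400) = 8937/10000 ≈ 0.893700
step 4 [4y] bond c/1=1/16: DF=(35433/32000 − 1/16·(0.959300+0.910300+0.893700))/(1+1/16) = 2199/2500 ≈ 0.879600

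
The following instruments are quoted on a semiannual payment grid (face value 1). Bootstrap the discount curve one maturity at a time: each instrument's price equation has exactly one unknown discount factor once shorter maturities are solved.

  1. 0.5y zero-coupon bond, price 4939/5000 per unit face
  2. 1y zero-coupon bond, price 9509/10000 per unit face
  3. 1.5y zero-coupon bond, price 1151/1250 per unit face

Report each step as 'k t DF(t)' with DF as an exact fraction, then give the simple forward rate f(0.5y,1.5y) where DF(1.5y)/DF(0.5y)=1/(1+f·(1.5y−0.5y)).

1 1/2 4939/5000
2 1 9509/10000
3 3/2 1151/1250
f(0.5y,1.5y) = ((4939/5000)/(1151/1250) − 1)/(1) = 335/4604 ≈ 7.2763%

step 1 [0.5y] zero: DF = P = 4939/5000 ≈ 0.987800
step 2 [1y] zero: DF = P = 9509/10000 ≈ 0.950900
step 3 [1.5y] zero: DF = P = 1151/1250 ≈ 0.920800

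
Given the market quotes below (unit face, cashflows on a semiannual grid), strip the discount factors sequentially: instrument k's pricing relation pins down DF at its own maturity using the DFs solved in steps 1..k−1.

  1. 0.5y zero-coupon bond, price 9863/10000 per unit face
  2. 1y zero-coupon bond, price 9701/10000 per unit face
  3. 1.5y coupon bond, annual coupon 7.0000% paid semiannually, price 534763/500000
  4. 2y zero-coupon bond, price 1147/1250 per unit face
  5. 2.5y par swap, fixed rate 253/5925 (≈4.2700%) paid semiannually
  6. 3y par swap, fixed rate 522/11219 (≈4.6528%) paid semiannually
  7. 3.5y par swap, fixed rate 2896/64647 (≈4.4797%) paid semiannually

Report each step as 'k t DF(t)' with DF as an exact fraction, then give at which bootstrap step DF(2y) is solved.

1 1/2 9863/10000
2 1 9701/10000
3 3/2 1209/1250
4 2 1147/1250
5 5/2 2247/2500
6 3 1739/2000
7 7/2 1069/1250
DF(2y) is solved at step 4

step 1 [0.5y] zero: DF = P = 9863/10000 ≈ 0.986300
step 2 [1y] zero: DF = P = 9701/10000 ≈ 0.970100
step 3 [1.5y] bond c/2=7/200: DF=(534763/500000 − 7/200·(0.986300+0.970100))/(1+7/200) = 1209/1250 ≈ 0.967200
step 4 [2y] zero: DF = P = 1147/1250 ≈ 0.917600
step 5 [2.5y] swap r/2=253/11850: DF=(1 − 253/11850·(0.986300+0.970100+0.967200+0.917600))/(1+253/11850) = 2247/2500 ≈ 0.898800
step 6 [3y] swap r/2=261/11219: DF=(1 − 261/11219·(0.986300+0.970100+0.967200+0.917600+0.898800))/(1+261/11219) = 1739/2000 ≈ 0.869500
step 7 [3.5y] swap r/2=1448/64647: DF=(1 − 1448/64647·(0.986300+0.970100+0.967200+0.917600+0.898800+0.869500))/(1+1448/64647) = 1069/1250 ≈ 0.855200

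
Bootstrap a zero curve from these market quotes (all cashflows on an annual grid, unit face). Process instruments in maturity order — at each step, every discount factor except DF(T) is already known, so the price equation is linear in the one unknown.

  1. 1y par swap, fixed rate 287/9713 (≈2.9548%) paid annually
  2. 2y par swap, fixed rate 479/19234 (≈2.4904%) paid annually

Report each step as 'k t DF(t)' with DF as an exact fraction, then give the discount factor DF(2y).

1 1 9713/10000
2 2 9521/10000
DF(2y) = 9521/10000 ≈ 0.952100

step 1 [1y] swap r/1=287/9713: DF=(1 − 287/9713·(0))/(1+287/9713) = 9713/10000 ≈ 0.971300
step 2 [2y] swap r/1=479/19234: DF=(1 − 479/19234·(0.971300))/(1+479/19234) = 9521/10000 ≈ 0.952100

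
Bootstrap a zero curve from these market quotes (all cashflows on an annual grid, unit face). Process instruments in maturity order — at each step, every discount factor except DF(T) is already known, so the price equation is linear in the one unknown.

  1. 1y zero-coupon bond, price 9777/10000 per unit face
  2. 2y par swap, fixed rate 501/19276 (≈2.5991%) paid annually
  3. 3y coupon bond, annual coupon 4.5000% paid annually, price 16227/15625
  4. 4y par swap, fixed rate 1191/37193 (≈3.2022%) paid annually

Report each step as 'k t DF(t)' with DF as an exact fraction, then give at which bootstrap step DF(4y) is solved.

1 1 9777/10000
2 2 9499/10000
3 3 2277/2500
4 4 8809/10000
DF(4y) is solved at step 4

step 1 [1y] zero: DF = P = 9777/10000 ≈ 0.977700
step 2 [2y] swap r/1=501/19276: DF=(1 − 501/19276·(0.977700))/(1+501/19276) = 9499/10000 ≈ 0.949900
step 3 [3y] bond c/1=9/200: DF=(16227/15625 − 9/200·(0.977700+0.949900))/(1+9/200) = 2277/2500 ≈ 0.910800
step 4 [4y] swap r/1=1191/37193: DF=(1 − 1191/37193·(0.977700+0.949900+0.910800))/(1+1191/37193) = 8809/10000 ≈ 0.880900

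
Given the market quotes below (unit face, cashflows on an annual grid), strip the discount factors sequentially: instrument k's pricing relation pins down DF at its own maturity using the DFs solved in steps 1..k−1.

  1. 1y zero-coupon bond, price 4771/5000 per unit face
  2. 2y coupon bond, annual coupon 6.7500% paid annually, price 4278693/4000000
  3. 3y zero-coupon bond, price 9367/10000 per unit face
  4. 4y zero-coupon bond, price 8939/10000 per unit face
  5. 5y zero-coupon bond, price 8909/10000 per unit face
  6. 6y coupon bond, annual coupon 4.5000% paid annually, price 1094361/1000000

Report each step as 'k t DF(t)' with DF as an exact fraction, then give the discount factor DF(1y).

step 1 [1y] zero: DF = P = 4771/5000 ≈ 0.954200
step 2 [2y] bond c/1=27/400: DF=(4278693/4000000 − 27/400·(0.954200))/(1+27/400) = 9417/10000 ≈ 0.941700
step 3 [3y] zero: DF = P = 9367/10000 ≈ 0.936700
step 4 [4y] zero: DF = P = 8939/10000 ≈ 0.893900
step 5 [5y] zero: DF = P = 8909/10000 ≈ 0.890900
step 6 [6y] bond c/1=9/200: DF=(1094361/1000000 − 9/200·(0.954200+0.941700+0.936700+0.893900+0.890900))/(1+9/200) = 2121/2500 ≈ 0.848400

1 1 4771/5000
2 2 9417/10000
3 3 9367/10000
4 4 8939/10000
5 5 8909/10000
6 6 2121/2500
DF(1y) = 4771/5000 ≈ 0.954200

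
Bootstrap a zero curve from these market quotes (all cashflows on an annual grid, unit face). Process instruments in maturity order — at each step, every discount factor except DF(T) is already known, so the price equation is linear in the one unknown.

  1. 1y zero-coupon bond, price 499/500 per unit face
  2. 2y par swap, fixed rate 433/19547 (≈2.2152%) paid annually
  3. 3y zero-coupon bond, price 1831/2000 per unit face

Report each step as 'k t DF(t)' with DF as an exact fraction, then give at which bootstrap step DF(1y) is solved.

1 1 499/500
2 2 9567/10000
3 3 1831/2000
DF(1y) is solved at step 1

step 1 [1y] zero: DF = P = 499/500 ≈ 0.998000
step 2 [2y] swap r/1=433/19547: DF=(1 − 433/19547·(0.998000))/(1+433/19547) = 9567/10000 ≈ 0.956700
step 3 [3y] zero: DF = P = 1831/2000 ≈ 0.915500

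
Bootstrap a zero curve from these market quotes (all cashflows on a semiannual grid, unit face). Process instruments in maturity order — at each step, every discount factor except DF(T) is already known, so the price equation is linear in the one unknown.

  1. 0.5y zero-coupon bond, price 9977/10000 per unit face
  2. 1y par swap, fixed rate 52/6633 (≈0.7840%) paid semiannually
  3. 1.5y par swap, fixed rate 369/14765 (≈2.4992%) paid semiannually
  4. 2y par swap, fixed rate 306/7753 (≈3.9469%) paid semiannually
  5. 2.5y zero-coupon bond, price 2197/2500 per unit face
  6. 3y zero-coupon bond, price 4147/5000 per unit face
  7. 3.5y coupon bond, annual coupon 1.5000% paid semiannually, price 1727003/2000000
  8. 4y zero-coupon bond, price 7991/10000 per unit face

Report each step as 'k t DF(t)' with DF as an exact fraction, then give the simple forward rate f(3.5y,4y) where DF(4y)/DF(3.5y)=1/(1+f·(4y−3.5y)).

step 1 [0.5y] zero: DF = P = 9977/10000 ≈ 0.997700
step 2 [1y] swap r/2=26/6633: DF=(1 − 26/6633·(0.997700))/(1+26/6633) = 4961/5000 ≈ 0.992200
step 3 [1.5y] swap r/2=369/29530: DF=(1 − 369/29530·(0.997700+0.992200))/(1+369/29530) = 9631/10000 ≈ 0.963100
step 4 [2y] swap r/2=153/7753: DF=(1 − 153/7753·(0.997700+0.992200+0.963100))/(1+153/7753) = 1847/2000 ≈ 0.923500
step 5 [2.5y] zero: DF = P = 2197/2500 ≈ 0.878800
step 6 [3y] zero: DF = P = 4147/5000 ≈ 0.829400
step 7 [3.5y] bond c/2=3/400: DF=(1727003/2000000 − 3/400·(0.997700+0.992200+0.963100+0.923500+0.878800+0.829400))/(1+3/400) = 1631/2000 ≈ 0.815500
step 8 [4y] zero: DF = P = 7991/10000 ≈ 0.799100

1 1/2 9977/10000
2 1 4961/5000
3 3/2 9631/10000
4 2 1847/2000
5 5/2 2197/2500
6 3 4147/5000
7 7/2 1631/2000
8 4 7991/10000
f(3.5y,4y) = ((1631/2000)/(7991/10000) − 1)/(1/2) = 328/7991 ≈ 4.1046%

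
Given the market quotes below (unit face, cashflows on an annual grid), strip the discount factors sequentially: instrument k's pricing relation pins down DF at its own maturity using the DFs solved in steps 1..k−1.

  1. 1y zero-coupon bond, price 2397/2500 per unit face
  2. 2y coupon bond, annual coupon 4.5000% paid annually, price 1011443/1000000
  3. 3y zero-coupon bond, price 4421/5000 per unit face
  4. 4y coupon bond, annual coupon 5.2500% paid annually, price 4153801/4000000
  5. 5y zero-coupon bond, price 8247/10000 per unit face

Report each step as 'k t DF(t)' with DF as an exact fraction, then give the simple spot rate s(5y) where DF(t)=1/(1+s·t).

1 1 2397/2500
2 2 4633/5000
3 3 4421/5000
4 4 1697/2000
5 5 8247/10000
s(5y) = (1/(8247/10000) − 1)/(5) = 1753/41235 ≈ 4.2512%

step 1 [1y] zero: DF = P = 2397/2500 ≈ 0.958800
step 2 [2y] bond c/1=9/200: DF=(1011443/1000000 − 9/200·(0.958800))/(1+9/200) = 4633/5000 ≈ 0.926600
step 3 [3y] zero: DF = P = 4421/5000 ≈ 0.884200
step 4 [4y] bond c/1=21/400: DF=(4153801/4000000 − 21/400·(0.958800+0.926600+0.884200))/(1+21/400) = 1697/2000 ≈ 0.848500
step 5 [5y] zero: DF = P = 8247/10000 ≈ 0.824700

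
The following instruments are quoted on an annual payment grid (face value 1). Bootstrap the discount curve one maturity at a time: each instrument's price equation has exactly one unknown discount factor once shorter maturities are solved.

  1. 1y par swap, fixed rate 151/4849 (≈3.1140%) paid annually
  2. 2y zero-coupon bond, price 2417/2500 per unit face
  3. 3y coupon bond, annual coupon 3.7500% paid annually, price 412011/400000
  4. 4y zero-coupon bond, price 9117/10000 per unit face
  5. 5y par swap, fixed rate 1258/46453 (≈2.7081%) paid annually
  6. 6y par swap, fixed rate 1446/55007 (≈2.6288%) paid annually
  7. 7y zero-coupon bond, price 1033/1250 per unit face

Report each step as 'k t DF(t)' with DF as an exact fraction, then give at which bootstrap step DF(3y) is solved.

step 1 [1y] swap r/1=151/4849: DF=(1 − 151/4849·(0))/(1+151/4849) = 4849/5000 ≈ 0.969800
step 2 [2y] zero: DF = P = 2417/2500 ≈ 0.966800
step 3 [3y] bond c/1=3/80: DF=(412011/400000 − 3/80·(0.969800+0.966800))/(1+3/80) = 2307/2500 ≈ 0.922800
step 4 [4y] zero: DF = P = 9117/10000 ≈ 0.911700
step 5 [5y] swap r/1=1258/46453: DF=(1 − 1258/46453·(0.969800+0.966800+0.922800+0.911700))/(1+1258/46453) = 4371/5000 ≈ 0.874200
step 6 [6y] swap r/1=1446/55007: DF=(1 − 1446/55007·(0.969800+0.966800+0.922800+0.911700+0.874200))/(1+1446/55007) = 4277/5000 ≈ 0.855400
step 7 [7y] zero: DF = P = 1033/1250 ≈ 0.826400

1 1 4849/5000
2 2 2417/2500
3 3 2307/2500
4 4 9117/10000
5 5 4371/5000
6 6 4277/5000
7 7 1033/1250
DF(3y) is solved at step 3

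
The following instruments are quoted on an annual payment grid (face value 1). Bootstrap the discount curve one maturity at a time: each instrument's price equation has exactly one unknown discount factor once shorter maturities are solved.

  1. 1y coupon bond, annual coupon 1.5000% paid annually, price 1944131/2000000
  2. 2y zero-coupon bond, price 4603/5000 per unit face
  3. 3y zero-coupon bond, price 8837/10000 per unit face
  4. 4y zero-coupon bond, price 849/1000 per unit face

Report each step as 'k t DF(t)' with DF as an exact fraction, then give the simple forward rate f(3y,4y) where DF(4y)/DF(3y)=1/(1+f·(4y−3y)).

1 1 9577/10000
2 2 4603/5000
3 3 8837/10000
4 4 849/1000
f(3y,4y) = ((8837/10000)/(849/1000) − 1)/(1) = 347/8490 ≈ 4.0872%

step 1 [1y] bond c/1=3/200: DF=(1944131/2000000 − 3/200·(0))/(1+3/200) = 9577/10000 ≈ 0.957700
step 2 [2y] zero: DF = P = 4603/5000 ≈ 0.920600
step 3 [3y] zero: DF = P = 8837/10000 ≈ 0.883700
step 4 [4y] zero: DF = P = 849/1000 ≈ 0.849000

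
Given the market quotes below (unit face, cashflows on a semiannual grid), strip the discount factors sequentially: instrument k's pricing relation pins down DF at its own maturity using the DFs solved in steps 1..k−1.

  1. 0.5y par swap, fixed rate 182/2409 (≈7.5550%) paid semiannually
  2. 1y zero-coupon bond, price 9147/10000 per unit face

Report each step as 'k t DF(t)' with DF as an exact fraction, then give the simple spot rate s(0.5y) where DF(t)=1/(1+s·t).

step 1 [0.5y] swap r/2=91/2409: DF=(1 − 91/2409·(0))/(1+91/2409) = 2409/2500 ≈ 0.963600
step 2 [1y] zero: DF = P = 9147/10000 ≈ 0.914700

1 1/2 2409/2500
2 1 9147/10000
s(0.5y) = (1/(2409/2500) − 1)/(1/2) = 182/2409 ≈ 7.5550%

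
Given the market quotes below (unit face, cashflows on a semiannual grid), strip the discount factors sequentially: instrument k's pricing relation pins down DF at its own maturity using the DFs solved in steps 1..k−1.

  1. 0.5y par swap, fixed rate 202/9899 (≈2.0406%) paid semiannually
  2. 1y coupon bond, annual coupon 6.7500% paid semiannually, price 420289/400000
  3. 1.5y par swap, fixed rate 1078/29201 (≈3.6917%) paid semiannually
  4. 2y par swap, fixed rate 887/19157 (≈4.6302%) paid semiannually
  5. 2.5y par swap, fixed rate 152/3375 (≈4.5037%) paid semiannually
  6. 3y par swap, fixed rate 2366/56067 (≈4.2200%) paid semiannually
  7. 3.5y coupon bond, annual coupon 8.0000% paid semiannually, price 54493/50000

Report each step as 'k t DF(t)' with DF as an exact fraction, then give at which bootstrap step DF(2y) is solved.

step 1 [0.5y] swap r/2=101/9899: DF=(1 − 101/9899·(0))/(1+101/9899) = 9899/10000 ≈ 0.989900
step 2 [1y] bond c/2=27/800: DF=(420289/400000 − 27/800·(0.989900))/(1+27/800) = 9841/10000 ≈ 0.984100
step 3 [1.5y] swap r/2=539/29201: DF=(1 − 539/29201·(0.989900+0.984100))/(1+539/29201) = 9461/10000 ≈ 0.946100
step 4 [2y] swap r/2=887/38314: DF=(1 − 887/38314·(0.989900+0.984100+0.946100))/(1+887/38314) = 9113/10000 ≈ 0.911300
step 5 [2.5y] swap r/2=76/3375: DF=(1 − 76/3375·(0.989900+0.984100+0.946100+0.911300))/(1+76/3375) = 1117/1250 ≈ 0.893600
step 6 [3y] swap r/2=1183/56067: DF=(1 − 1183/56067·(0.989900+0.984100+0.946100+0.911300+0.893600))/(1+1183/56067) = 8817/10000 ≈ 0.881700
step 7 [3.5y] bond c/2=1/25: DF=(54493/50000 − 1/25·(0.989900+0.984100+0.946100+0.911300+0.893600+0.881700))/(1+1/25) = 8323/10000 ≈ 0.832300

1 1/2 9899/10000
2 1 9841/10000
3 3/2 9461/10000
4 2 9113/10000
5 5/2 1117/1250
6 3 8817/10000
7 7/2 8323/10000
DF(2y) is solved at step 4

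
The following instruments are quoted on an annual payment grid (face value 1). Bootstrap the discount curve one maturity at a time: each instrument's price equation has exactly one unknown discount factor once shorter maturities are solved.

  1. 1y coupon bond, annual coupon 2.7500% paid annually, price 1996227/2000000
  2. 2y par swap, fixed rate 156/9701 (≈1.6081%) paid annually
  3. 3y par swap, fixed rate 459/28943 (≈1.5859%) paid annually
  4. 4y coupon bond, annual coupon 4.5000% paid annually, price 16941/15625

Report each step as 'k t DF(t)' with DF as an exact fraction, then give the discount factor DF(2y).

1 1 4857/5000
2 2 1211/1250
3 3 9541/10000
4 4 9129/10000
DF(2y) = 1211/1250 ≈ 0.968800

step 1 [1y] bond c/1=11/400: DF=(1996227/2000000 − 11/400·(0))/(1+11/400) = 4857/5000 ≈ 0.971400
step 2 [2y] swap r/1=156/9701: DF=(1 − 156/9701·(0.971400))/(1+156/9701) = 1211/1250 ≈ 0.968800
step 3 [3y] swap r/1=459/28943: DF=(1 − 459/28943·(0.971400+0.968800))/(1+459/28943) = 9541/10000 ≈ 0.954100
step 4 [4y] bond c/1=9/200: DF=(16941/15625 − 9/200·(0.971400+0.968800+0.954100))/(1+9/200) = 9129/10000 ≈ 0.912900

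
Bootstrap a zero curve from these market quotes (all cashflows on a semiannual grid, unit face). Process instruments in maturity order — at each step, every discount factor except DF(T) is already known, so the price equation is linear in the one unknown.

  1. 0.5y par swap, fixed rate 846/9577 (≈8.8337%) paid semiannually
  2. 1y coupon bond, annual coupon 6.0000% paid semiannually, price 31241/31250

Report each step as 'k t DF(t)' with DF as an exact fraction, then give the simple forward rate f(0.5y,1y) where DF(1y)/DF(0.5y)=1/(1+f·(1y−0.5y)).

step 1 [0.5y] swap r/2=423/9577: DF=(1 − 423/9577·(0))/(1+423/9577) = 9577/10000 ≈ 0.957700
step 2 [1y] bond c/2=3/100: DF=(31241/31250 − 3/100·(0.957700))/(1+3/100) = 9427/10000 ≈ 0.942700

1 1/2 9577/10000
2 1 9427/10000
f(0.5y,1y) = ((9577/10000)/(9427/10000) − 1)/(1/2) = 300/9427 ≈ 3.1823%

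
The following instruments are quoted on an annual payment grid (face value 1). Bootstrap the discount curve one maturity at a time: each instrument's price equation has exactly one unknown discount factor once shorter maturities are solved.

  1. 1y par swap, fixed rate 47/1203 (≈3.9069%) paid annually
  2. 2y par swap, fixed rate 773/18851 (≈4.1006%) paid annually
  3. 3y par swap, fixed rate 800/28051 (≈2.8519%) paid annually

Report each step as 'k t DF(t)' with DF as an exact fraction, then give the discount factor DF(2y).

step 1 [1y] swap r/1=47/1203: DF=(1 − 47/1203·(0))/(1+47/1203) = 1203/1250 ≈ 0.962400
step 2 [2y] swap r/1=773/18851: DF=(1 − 773/18851·(0.962400))/(1+773/18851) = 9227/10000 ≈ 0.922700
step 3 [3y] swap r/1=800/28051: DF=(1 − 800/28051·(0.962400+0.922700))/(1+800/28051) = 23/25 ≈ 0.920000

1 1 1203/1250
2 2 9227/10000
3 3 23/25
DF(2y) = 9227/10000 ≈ 0.922700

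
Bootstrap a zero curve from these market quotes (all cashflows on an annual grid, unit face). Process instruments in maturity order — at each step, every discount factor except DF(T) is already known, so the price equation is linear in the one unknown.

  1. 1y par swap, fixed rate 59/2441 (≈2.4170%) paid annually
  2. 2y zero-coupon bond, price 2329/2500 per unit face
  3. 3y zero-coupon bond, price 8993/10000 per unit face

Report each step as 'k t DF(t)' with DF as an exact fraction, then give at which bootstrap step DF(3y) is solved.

step 1 [1y] swap r/1=59/2441: DF=(1 − 59/2441·(0))/(1+59/2441) = 2441/2500 ≈ 0.976400
step 2 [2y] zero: DF = P = 2329/2500 ≈ 0.931600
step 3 [3y] zero: DF = P = 8993/10000 ≈ 0.899300

1 1 2441/2500
2 2 2329/2500
3 3 8993/10000
DF(3y) is solved at step 3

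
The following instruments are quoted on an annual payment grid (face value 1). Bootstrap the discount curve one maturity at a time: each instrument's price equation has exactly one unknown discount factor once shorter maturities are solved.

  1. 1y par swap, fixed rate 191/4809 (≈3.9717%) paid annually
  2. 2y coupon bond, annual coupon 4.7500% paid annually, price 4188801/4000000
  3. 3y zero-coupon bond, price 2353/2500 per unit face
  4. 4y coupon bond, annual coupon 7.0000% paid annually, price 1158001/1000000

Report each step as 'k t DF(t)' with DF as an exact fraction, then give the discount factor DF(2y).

step 1 [1y] swap r/1=191/4809: DF=(1 − 191/4809·(0))/(1+191/4809) = 4809/5000 ≈ 0.961800
step 2 [2y] bond c/1=19/400: DF=(4188801/4000000 − 19/400·(0.961800))/(1+19/400) = 9561/10000 ≈ 0.956100
step 3 [3y] zero: DF = P = 2353/2500 ≈ 0.941200
step 4 [4y] bond c/1=7/100: DF=(1158001/1000000 − 7/100·(0.961800+0.956100+0.941200))/(1+7/100) = 1119/1250 ≈ 0.895200

1 1 4809/5000
2 2 9561/10000
3 3 2353/2500
4 4 1119/1250
DF(2y) = 9561/10000 ≈ 0.956100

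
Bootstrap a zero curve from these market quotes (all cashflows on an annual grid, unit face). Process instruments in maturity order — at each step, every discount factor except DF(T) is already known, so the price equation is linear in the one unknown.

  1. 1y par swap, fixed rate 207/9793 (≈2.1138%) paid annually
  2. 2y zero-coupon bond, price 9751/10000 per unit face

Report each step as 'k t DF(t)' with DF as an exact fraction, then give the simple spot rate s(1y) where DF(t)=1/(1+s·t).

step 1 [1y] swap r/1=207/9793: DF=(1 − 207/9793·(0))/(1+207/9793) = 9793/10000 ≈ 0.979300
step 2 [2y] zero: DF = P = 9751/10000 ≈ 0.975100

1 1 9793/10000
2 2 9751/10000
s(1y) = (1/(9793/10000) − 1)/(1) = 207/9793 ≈ 2.1138%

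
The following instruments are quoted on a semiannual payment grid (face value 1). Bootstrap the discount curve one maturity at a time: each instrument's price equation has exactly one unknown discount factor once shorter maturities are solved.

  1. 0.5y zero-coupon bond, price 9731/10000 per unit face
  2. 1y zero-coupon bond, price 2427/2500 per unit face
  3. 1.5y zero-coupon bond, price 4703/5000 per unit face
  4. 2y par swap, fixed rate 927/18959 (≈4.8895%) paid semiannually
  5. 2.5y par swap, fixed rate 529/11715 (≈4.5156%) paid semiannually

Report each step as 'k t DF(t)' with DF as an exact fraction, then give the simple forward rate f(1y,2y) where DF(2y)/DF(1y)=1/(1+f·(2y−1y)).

1 1/2 9731/10000
2 1 2427/2500
3 3/2 4703/5000
4 2 9073/10000
5 5/2 4471/5000
f(1y,2y) = ((2427/2500)/(9073/10000) − 1)/(1) = 635/9073 ≈ 6.9988%

step 1 [0.5y] zero: DF = P = 9731/10000 ≈ 0.973100
step 2 [1y] zero: DF = P = 2427/2500 ≈ 0.970800
step 3 [1.5y] zero: DF = P = 4703/5000 ≈ 0.940600
step 4 [2y] swap r/2=927/37918: DF=(1 − 927/37918·(0.973100+0.970800+0.940600))/(1+927/37918) = 9073/10000 ≈ 0.907300
step 5 [2.5y] swap r/2=529/23430: DF=(1 − 529/23430·(0.973100+0.970800+0.940600+0.907300))/(1+529/23430) = 4471/5000 ≈ 0.894200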